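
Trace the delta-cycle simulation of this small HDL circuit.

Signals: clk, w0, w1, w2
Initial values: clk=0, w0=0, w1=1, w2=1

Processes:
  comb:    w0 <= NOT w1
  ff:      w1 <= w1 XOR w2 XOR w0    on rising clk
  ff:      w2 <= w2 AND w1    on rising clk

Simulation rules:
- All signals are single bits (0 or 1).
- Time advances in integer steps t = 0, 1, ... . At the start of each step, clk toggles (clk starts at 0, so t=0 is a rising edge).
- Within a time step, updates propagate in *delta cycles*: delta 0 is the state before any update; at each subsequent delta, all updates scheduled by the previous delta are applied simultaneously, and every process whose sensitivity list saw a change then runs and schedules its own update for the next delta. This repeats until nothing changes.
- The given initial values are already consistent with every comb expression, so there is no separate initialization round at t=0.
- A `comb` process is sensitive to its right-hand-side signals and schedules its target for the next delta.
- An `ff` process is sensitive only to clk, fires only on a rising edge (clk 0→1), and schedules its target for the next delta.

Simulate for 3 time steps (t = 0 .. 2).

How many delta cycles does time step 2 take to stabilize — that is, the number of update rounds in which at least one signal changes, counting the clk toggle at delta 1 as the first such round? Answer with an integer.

2

t=0 Δ0: w0=0 w2=1 w1=1 clk=0
  Δ1: clk:0→1
  Δ2: w1:1→0
  Δ3: w0:0→1
  (3Δ to stable)
t=1 Δ0: w0=1 w2=1 w1=0 clk=1
  Δ1: clk:1→0
  (1Δ to stable)
t=2 Δ0: w0=1 w2=1 w1=0 clk=0
  Δ1: clk:0→1
  Δ2: w2:1→0
  (2Δ to stable)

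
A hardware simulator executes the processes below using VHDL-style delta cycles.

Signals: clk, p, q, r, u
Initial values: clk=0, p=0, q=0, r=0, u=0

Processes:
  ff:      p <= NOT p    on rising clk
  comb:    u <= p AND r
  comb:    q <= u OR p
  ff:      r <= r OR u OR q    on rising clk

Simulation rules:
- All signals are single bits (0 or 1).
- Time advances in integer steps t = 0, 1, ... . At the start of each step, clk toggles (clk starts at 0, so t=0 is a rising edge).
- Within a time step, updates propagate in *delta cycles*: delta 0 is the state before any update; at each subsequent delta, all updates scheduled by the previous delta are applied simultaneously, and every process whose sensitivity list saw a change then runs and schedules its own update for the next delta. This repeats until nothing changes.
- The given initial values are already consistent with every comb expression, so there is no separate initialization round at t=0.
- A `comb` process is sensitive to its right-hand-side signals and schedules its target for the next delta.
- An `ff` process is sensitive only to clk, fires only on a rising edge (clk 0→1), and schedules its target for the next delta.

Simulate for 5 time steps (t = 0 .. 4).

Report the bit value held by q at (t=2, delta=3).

t0.Δ0 p=0 r=0 u=0 q=0 clk=0
t0.Δ1 p=0 r=0 u=0 q=0 clk=1
t0.Δ2 p=1 r=0 u=0 q=0 clk=1
t0.Δ3 p=1 r=0 u=0 q=1 clk=1
t1.Δ0 p=1 r=0 u=0 q=1 clk=1
t1.Δ1 p=1 r=0 u=0 q=1 clk=0
t2.Δ0 p=1 r=0 u=0 q=1 clk=0
t2.Δ1 p=1 r=0 u=0 q=1 clk=1
t2.Δ2 p=0 r=1 u=0 q=1 clk=1
t2.Δ3 p=0 r=1 u=0 q=0 clk=1
t3.Δ0 p=0 r=1 u=0 q=0 clk=1
t3.Δ1 p=0 r=1 u=0 q=0 clk=0
t4.Δ0 p=0 r=1 u=0 q=0 clk=0
t4.Δ1 p=0 r=1 u=0 q=0 clk=1
t4.Δ2 p=1 r=1 u=0 q=0 clk=1
t4.Δ3 p=1 r=1 u=1 q=1 clk=1

0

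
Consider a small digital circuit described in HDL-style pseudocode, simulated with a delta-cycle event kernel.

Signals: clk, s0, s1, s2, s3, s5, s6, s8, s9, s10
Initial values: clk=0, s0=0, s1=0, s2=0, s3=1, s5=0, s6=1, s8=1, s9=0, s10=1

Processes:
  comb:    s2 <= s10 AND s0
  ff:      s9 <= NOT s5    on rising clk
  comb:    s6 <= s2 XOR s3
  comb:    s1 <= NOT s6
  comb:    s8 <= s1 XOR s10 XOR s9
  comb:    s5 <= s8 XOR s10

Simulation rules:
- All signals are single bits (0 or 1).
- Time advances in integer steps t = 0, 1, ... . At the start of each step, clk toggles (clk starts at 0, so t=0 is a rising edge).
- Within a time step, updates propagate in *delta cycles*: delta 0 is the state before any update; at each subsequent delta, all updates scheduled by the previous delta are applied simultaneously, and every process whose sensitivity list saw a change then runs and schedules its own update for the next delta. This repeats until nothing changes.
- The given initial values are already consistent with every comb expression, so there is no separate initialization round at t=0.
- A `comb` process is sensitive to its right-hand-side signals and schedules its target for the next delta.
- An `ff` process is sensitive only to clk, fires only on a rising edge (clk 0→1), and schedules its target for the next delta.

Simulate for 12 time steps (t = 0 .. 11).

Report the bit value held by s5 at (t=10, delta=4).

t=0 Δ0: s2=0 s3=1 s1=0 s9=0 s0=0 s5=0 s10=1 clk=0 s6=1 s8=1
  Δ1: clk:0→1
  Δ2: s9:0→1
  Δ3: s8:1→0
  Δ4: s5:0→1
  (4Δ to stable)
t=1 Δ0: s2=0 s3=1 s1=0 s9=1 s0=0 s5=1 s10=1 clk=1 s6=1 s8=0
  Δ1: clk:1→0
  (1Δ to stable)
t=2 Δ0: s2=0 s3=1 s1=0 s9=1 s0=0 s5=1 s10=1 clk=0 s6=1 s8=0
  Δ1: clk:0→1
  Δ2: s9:1→0
  Δ3: s8:0→1
  Δ4: s5:1→0
  (4Δ to stable)
t=3 Δ0: s2=0 s3=1 s1=0 s9=0 s0=0 s5=0 s10=1 clk=1 s6=1 s8=1
  Δ1: clk:1→0
  (1Δ to stable)
t=4 Δ0: s2=0 s3=1 s1=0 s9=0 s0=0 s5=0 s10=1 clk=0 s6=1 s8=1
  Δ1: clk:0→1
  Δ2: s9:0→1
  Δ3: s8:1→0
  Δ4: s5:0→1
  (4Δ to stable)
t=5 Δ0: s2=0 s3=1 s1=0 s9=1 s0=0 s5=1 s10=1 clk=1 s6=1 s8=0
  Δ1: clk:1→0
  (1Δ to stable)
t=6 Δ0: s2=0 s3=1 s1=0 s9=1 s0=0 s5=1 s10=1 clk=0 s6=1 s8=0
  Δ1: clk:0→1
  Δ2: s9:1→0
  Δ3: s8:0→1
  Δ4: s5:1→0
  (4Δ to stable)
t=7 Δ0: s2=0 s3=1 s1=0 s9=0 s0=0 s5=0 s10=1 clk=1 s6=1 s8=1
  Δ1: clk:1→0
  (1Δ to stable)
t=8 Δ0: s2=0 s3=1 s1=0 s9=0 s0=0 s5=0 s10=1 clk=0 s6=1 s8=1
  Δ1: clk:0→1
  Δ2: s9:0→1
  Δ3: s8:1→0
  Δ4: s5:0→1
  (4Δ to stable)
t=9 Δ0: s2=0 s3=1 s1=0 s9=1 s0=0 s5=1 s10=1 clk=1 s6=1 s8=0
  Δ1: clk:1→0
  (1Δ to stable)
t=10 Δ0: s2=0 s3=1 s1=0 s9=1 s0=0 s5=1 s10=1 clk=0 s6=1 s8=0
  Δ1: clk:0→1
  Δ2: s9:1→0
  Δ3: s8:0→1
  Δ4: s5:1→0
  (4Δ to stable)
t=11 Δ0: s2=0 s3=1 s1=0 s9=0 s0=0 s5=0 s10=1 clk=1 s6=1 s8=1
  Δ1: clk:1→0
  (1Δ to stable)

0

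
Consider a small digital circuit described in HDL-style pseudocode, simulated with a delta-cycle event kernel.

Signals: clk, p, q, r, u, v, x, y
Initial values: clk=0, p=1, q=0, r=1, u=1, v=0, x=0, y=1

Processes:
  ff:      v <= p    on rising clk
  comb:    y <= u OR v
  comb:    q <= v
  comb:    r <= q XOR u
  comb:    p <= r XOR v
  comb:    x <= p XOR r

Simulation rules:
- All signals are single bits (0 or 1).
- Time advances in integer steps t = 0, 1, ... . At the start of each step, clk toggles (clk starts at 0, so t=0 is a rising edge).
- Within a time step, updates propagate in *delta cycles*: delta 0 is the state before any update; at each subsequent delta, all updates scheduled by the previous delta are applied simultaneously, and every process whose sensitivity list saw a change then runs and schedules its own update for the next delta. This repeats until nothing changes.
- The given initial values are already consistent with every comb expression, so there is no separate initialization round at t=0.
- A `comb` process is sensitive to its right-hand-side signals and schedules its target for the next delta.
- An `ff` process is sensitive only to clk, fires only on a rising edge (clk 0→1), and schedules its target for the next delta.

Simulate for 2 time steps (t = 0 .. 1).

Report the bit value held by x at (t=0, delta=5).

t0.Δ0 q=0 x=0 p=1 v=0 y=1 r=1 u=1 clk=0
t0.Δ1 q=0 x=0 p=1 v=0 y=1 r=1 u=1 clk=1
t0.Δ2 q=0 x=0 p=1 v=1 y=1 r=1 u=1 clk=1
t0.Δ3 q=1 x=0 p=0 v=1 y=1 r=1 u=1 clk=1
t0.Δ4 q=1 x=1 p=0 v=1 y=1 r=0 u=1 clk=1
t0.Δ5 q=1 x=0 p=1 v=1 y=1 r=0 u=1 clk=1
t0.Δ6 q=1 x=1 p=1 v=1 y=1 r=0 u=1 clk=1
t1.Δ0 q=1 x=1 p=1 v=1 y=1 r=0 u=1 clk=1
t1.Δ1 q=1 x=1 p=1 v=1 y=1 r=0 u=1 clk=0

0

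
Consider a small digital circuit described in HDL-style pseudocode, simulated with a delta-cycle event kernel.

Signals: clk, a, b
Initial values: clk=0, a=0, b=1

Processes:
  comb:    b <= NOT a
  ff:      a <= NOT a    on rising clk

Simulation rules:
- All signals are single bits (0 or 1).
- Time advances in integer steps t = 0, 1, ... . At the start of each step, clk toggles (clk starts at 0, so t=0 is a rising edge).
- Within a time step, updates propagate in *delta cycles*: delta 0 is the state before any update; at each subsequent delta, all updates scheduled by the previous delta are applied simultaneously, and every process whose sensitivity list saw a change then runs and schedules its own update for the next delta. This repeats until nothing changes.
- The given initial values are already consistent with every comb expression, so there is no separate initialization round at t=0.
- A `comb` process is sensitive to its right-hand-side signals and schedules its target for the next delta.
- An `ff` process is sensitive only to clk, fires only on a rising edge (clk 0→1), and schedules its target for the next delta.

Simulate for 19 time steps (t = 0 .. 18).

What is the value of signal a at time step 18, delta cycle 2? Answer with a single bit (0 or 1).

[bits: b,a,clk]
t=0: Δ0=100 Δ1=101 Δ2=111 Δ3=011 | 3Δ
t=1: Δ0=011 Δ1=010 | 1Δ
t=2: Δ0=010 Δ1=011 Δ2=001 Δ3=101 | 3Δ
t=3: Δ0=101 Δ1=100 | 1Δ
t=4: Δ0=100 Δ1=101 Δ2=111 Δ3=011 | 3Δ
t=5: Δ0=011 Δ1=010 | 1Δ
t=6: Δ0=010 Δ1=011 Δ2=001 Δ3=101 | 3Δ
t=7: Δ0=101 Δ1=100 | 1Δ
t=8: Δ0=100 Δ1=101 Δ2=111 Δ3=011 | 3Δ
t=9: Δ0=011 Δ1=010 | 1Δ
t=10: Δ0=010 Δ1=011 Δ2=001 Δ3=101 | 3Δ
t=11: Δ0=101 Δ1=100 | 1Δ
t=12: Δ0=100 Δ1=101 Δ2=111 Δ3=011 | 3Δ
t=13: Δ0=011 Δ1=010 | 1Δ
t=14: Δ0=010 Δ1=011 Δ2=001 Δ3=101 | 3Δ
t=15: Δ0=101 Δ1=100 | 1Δ
t=16: Δ0=100 Δ1=101 Δ2=111 Δ3=011 | 3Δ
t=17: Δ0=011 Δ1=010 | 1Δ
t=18: Δ0=010 Δ1=011 Δ2=001 Δ3=101 | 3Δ

0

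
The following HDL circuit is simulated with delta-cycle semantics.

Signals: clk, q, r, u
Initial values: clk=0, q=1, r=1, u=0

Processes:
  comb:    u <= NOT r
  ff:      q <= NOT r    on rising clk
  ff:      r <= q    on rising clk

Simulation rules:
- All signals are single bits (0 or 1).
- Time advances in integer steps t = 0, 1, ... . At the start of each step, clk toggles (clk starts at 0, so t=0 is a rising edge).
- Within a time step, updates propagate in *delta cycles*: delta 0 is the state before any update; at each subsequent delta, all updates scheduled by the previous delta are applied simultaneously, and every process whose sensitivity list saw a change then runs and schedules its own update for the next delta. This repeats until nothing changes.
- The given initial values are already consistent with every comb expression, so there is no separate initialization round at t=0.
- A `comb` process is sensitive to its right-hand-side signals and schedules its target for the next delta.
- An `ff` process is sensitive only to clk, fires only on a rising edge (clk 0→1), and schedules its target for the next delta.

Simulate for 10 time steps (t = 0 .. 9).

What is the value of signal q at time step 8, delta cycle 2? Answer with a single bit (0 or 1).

t0.Δ0 u=0 r=1 q=1 clk=0
t0.Δ1 u=0 r=1 q=1 clk=1
t0.Δ2 u=0 r=1 q=0 clk=1
t1.Δ0 u=0 r=1 q=0 clk=1
t1.Δ1 u=0 r=1 q=0 clk=0
t2.Δ0 u=0 r=1 q=0 clk=0
t2.Δ1 u=0 r=1 q=0 clk=1
t2.Δ2 u=0 r=0 q=0 clk=1
t2.Δ3 u=1 r=0 q=0 clk=1
t3.Δ0 u=1 r=0 q=0 clk=1
t3.Δ1 u=1 r=0 q=0 clk=0
t4.Δ0 u=1 r=0 q=0 clk=0
t4.Δ1 u=1 r=0 q=0 clk=1
t4.Δ2 u=1 r=0 q=1 clk=1
t5.Δ0 u=1 r=0 q=1 clk=1
t5.Δ1 u=1 r=0 q=1 clk=0
t6.Δ0 u=1 r=0 q=1 clk=0
t6.Δ1 u=1 r=0 q=1 clk=1
t6.Δ2 u=1 r=1 q=1 clk=1
t6.Δ3 u=0 r=1 q=1 clk=1
t7.Δ0 u=0 r=1 q=1 clk=1
t7.Δ1 u=0 r=1 q=1 clk=0
t8.Δ0 u=0 r=1 q=1 clk=0
t8.Δ1 u=0 r=1 q=1 clk=1
t8.Δ2 u=0 r=1 q=0 clk=1
t9.Δ0 u=0 r=1 q=0 clk=1
t9.Δ1 u=0 r=1 q=0 clk=0

0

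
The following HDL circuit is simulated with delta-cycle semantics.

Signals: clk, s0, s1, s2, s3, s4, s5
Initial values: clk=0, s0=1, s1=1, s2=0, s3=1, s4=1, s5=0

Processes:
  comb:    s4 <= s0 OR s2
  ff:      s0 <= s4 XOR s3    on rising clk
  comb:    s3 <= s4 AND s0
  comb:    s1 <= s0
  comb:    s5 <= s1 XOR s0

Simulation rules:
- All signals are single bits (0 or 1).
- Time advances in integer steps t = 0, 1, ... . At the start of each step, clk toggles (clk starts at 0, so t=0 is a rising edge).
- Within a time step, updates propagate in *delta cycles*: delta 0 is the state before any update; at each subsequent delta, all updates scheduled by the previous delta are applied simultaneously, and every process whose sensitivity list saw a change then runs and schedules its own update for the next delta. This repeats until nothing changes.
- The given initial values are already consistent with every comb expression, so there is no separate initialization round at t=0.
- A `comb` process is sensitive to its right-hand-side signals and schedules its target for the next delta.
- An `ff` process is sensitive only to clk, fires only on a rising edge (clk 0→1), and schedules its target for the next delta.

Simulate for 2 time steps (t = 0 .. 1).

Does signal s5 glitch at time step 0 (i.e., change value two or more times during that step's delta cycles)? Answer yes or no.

t0.Δ0 s3=1 clk=0 s2=0 s5=0 s0=1 s4=1 s1=1
t0.Δ1 s3=1 clk=1 s2=0 s5=0 s0=1 s4=1 s1=1
t0.Δ2 s3=1 clk=1 s2=0 s5=0 s0=0 s4=1 s1=1
t0.Δ3 s3=0 clk=1 s2=0 s5=1 s0=0 s4=0 s1=0
t0.Δ4 s3=0 clk=1 s2=0 s5=0 s0=0 s4=0 s1=0
t1.Δ0 s3=0 clk=1 s2=0 s5=0 s0=0 s4=0 s1=0
t1.Δ1 s3=0 clk=0 s2=0 s5=0 s0=0 s4=0 s1=0

yes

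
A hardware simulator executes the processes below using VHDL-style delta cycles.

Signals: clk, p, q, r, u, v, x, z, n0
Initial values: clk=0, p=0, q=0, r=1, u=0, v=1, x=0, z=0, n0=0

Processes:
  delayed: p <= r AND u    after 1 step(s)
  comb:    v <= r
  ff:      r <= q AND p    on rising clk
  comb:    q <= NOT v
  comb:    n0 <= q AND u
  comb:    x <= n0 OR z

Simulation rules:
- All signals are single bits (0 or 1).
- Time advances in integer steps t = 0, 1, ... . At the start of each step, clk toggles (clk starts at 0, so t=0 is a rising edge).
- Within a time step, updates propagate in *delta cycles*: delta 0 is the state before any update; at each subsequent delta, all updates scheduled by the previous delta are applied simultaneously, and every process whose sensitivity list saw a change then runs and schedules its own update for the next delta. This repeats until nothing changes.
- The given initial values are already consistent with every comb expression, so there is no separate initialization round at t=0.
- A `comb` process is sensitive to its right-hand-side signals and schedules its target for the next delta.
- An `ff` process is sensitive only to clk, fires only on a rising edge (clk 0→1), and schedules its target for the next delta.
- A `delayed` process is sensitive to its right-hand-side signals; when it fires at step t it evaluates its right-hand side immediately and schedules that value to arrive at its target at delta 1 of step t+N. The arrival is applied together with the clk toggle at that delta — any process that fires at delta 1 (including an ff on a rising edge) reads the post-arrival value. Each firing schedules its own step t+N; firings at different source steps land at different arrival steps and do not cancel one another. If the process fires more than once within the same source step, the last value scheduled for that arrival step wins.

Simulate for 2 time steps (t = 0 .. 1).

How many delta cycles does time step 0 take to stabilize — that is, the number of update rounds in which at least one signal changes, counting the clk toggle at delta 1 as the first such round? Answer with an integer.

4

[bits: z,u,v,r,q,x,p,n0,clk]
t=0: Δ0=001100000 Δ1=001100001 Δ2=001000001 Δ3=000000001 Δ4=000010001 | 4Δ
t=1: Δ0=000010001 Δ1=000010000 | 1Δ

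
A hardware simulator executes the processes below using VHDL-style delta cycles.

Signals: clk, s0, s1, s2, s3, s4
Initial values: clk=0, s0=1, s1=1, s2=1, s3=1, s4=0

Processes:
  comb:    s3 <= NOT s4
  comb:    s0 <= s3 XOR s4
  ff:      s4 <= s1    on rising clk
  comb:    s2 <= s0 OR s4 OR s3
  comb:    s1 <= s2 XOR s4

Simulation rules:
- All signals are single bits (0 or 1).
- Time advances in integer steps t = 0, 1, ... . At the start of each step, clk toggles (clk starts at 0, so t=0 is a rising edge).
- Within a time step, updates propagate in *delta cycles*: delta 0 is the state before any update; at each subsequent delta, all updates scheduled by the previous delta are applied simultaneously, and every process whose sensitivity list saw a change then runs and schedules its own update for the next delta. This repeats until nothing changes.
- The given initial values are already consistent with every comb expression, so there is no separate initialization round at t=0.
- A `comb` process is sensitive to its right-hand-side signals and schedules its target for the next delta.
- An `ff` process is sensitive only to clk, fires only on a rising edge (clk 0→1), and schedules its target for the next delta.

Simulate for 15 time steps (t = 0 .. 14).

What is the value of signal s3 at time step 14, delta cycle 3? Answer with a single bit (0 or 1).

t=0 Δ0: s0=1 s1=1 s2=1 s3=1 s4=0 clk=0
  Δ1: clk:0→1
  Δ2: s4:0→1
  Δ3: s0:1→0, s1:1→0, s3:1→0
  Δ4: s0:0→1
  (4Δ to stable)
t=1 Δ0: s0=1 s1=0 s2=1 s3=0 s4=1 clk=1
  Δ1: clk:1→0
  (1Δ to stable)
t=2 Δ0: s0=1 s1=0 s2=1 s3=0 s4=1 clk=0
  Δ1: clk:0→1
  Δ2: s4:1→0
  Δ3: s0:1→0, s1:0→1, s3:0→1
  Δ4: s0:0→1
  (4Δ to stable)
t=3 Δ0: s0=1 s1=1 s2=1 s3=1 s4=0 clk=1
  Δ1: clk:1→0
  (1Δ to stable)
t=4 Δ0: s0=1 s1=1 s2=1 s3=1 s4=0 clk=0
  Δ1: clk:0→1
  Δ2: s4:0→1
  Δ3: s0:1→0, s1:1→0, s3:1→0
  Δ4: s0:0→1
  (4Δ to stable)
t=5 Δ0: s0=1 s1=0 s2=1 s3=0 s4=1 clk=1
  Δ1: clk:1→0
  (1Δ to stable)
t=6 Δ0: s0=1 s1=0 s2=1 s3=0 s4=1 clk=0
  Δ1: clk:0→1
  Δ2: s4:1→0
  Δ3: s0:1→0, s1:0→1, s3:0→1
  Δ4: s0:0→1
  (4Δ to stable)
t=7 Δ0: s0=1 s1=1 s2=1 s3=1 s4=0 clk=1
  Δ1: clk:1→0
  (1Δ to stable)
t=8 Δ0: s0=1 s1=1 s2=1 s3=1 s4=0 clk=0
  Δ1: clk:0→1
  Δ2: s4:0→1
  Δ3: s0:1→0, s1:1→0, s3:1→0
  Δ4: s0:0→1
  (4Δ to stable)
t=9 Δ0: s0=1 s1=0 s2=1 s3=0 s4=1 clk=1
  Δ1: clk:1→0
  (1Δ to stable)
t=10 Δ0: s0=1 s1=0 s2=1 s3=0 s4=1 clk=0
  Δ1: clk:0→1
  Δ2: s4:1→0
  Δ3: s0:1→0, s1:0→1, s3:0→1
  Δ4: s0:0→1
  (4Δ to stable)
t=11 Δ0: s0=1 s1=1 s2=1 s3=1 s4=0 clk=1
  Δ1: clk:1→0
  (1Δ to stable)
t=12 Δ0: s0=1 s1=1 s2=1 s3=1 s4=0 clk=0
  Δ1: clk:0→1
  Δ2: s4:0→1
  Δ3: s0:1→0, s1:1→0, s3:1→0
  Δ4: s0:0→1
  (4Δ to stable)
t=13 Δ0: s0=1 s1=0 s2=1 s3=0 s4=1 clk=1
  Δ1: clk:1→0
  (1Δ to stable)
t=14 Δ0: s0=1 s1=0 s2=1 s3=0 s4=1 clk=0
  Δ1: clk:0→1
  Δ2: s4:1→0
  Δ3: s0:1→0, s1:0→1, s3:0→1
  Δ4: s0:0→1
  (4Δ to stable)

1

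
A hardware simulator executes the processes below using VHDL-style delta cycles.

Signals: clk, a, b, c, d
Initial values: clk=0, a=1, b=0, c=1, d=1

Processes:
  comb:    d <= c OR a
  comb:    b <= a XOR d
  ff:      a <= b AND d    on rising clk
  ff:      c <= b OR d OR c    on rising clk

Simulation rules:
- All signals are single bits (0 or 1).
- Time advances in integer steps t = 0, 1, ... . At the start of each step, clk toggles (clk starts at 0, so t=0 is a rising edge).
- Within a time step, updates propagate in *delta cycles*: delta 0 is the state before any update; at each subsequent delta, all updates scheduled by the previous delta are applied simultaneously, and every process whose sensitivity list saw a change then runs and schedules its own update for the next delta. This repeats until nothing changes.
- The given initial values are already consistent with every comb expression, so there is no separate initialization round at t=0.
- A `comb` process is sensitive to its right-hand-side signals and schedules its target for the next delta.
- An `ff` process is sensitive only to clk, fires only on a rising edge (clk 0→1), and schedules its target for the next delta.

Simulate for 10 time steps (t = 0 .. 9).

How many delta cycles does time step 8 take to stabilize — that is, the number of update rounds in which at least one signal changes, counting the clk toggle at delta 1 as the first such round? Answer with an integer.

3

t0.Δ0 clk=0 b=0 d=1 a=1 c=1
t0.Δ1 clk=1 b=0 d=1 a=1 c=1
t0.Δ2 clk=1 b=0 d=1 a=0 c=1
t0.Δ3 clk=1 b=1 d=1 a=0 c=1
t1.Δ0 clk=1 b=1 d=1 a=0 c=1
t1.Δ1 clk=0 b=1 d=1 a=0 c=1
t2.Δ0 clk=0 b=1 d=1 a=0 c=1
t2.Δ1 clk=1 b=1 d=1 a=0 c=1
t2.Δ2 clk=1 b=1 d=1 a=1 c=1
t2.Δ3 clk=1 b=0 d=1 a=1 c=1
t3.Δ0 clk=1 b=0 d=1 a=1 c=1
t3.Δ1 clk=0 b=0 d=1 a=1 c=1
t4.Δ0 clk=0 b=0 d=1 a=1 c=1
t4.Δ1 clk=1 b=0 d=1 a=1 c=1
t4.Δ2 clk=1 b=0 d=1 a=0 c=1
t4.Δ3 clk=1 b=1 d=1 a=0 c=1
t5.Δ0 clk=1 b=1 d=1 a=0 c=1
t5.Δ1 clk=0 b=1 d=1 a=0 c=1
t6.Δ0 clk=0 b=1 d=1 a=0 c=1
t6.Δ1 clk=1 b=1 d=1 a=0 c=1
t6.Δ2 clk=1 b=1 d=1 a=1 c=1
t6.Δ3 clk=1 b=0 d=1 a=1 c=1
t7.Δ0 clk=1 b=0 d=1 a=1 c=1
t7.Δ1 clk=0 b=0 d=1 a=1 c=1
t8.Δ0 clk=0 b=0 d=1 a=1 c=1
t8.Δ1 clk=1 b=0 d=1 a=1 c=1
t8.Δ2 clk=1 b=0 d=1 a=0 c=1
t8.Δ3 clk=1 b=1 d=1 a=0 c=1
t9.Δ0 clk=1 b=1 d=1 a=0 c=1
t9.Δ1 clk=0 b=1 d=1 a=0 c=1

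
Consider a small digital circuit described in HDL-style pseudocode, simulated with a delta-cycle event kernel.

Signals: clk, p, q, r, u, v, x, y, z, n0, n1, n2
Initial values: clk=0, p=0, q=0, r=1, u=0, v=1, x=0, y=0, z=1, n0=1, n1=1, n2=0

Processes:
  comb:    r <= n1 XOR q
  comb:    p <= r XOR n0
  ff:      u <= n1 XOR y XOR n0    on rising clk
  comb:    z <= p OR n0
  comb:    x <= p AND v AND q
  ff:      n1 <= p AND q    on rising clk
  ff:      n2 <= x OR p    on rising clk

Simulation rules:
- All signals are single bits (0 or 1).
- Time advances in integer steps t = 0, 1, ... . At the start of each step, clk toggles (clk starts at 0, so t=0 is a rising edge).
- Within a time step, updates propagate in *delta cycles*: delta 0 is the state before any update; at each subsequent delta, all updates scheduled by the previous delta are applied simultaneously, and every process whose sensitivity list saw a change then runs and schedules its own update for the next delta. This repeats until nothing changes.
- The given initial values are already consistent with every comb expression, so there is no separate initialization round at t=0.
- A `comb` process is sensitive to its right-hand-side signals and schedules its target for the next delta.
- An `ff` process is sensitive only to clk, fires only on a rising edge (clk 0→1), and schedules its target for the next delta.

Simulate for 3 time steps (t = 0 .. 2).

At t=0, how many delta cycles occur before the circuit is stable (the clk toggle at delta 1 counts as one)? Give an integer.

t=0 Δ0: clk=0 u=0 p=0 n1=1 n2=0 r=1 z=1 q=0 y=0 x=0 v=1 n0=1
  Δ1: clk:0→1
  Δ2: n1:1→0
  Δ3: r:1→0
  Δ4: p:0→1
  (4Δ to stable)
t=1 Δ0: clk=1 u=0 p=1 n1=0 n2=0 r=0 z=1 q=0 y=0 x=0 v=1 n0=1
  Δ1: clk:1→0
  (1Δ to stable)
t=2 Δ0: clk=0 u=0 p=1 n1=0 n2=0 r=0 z=1 q=0 y=0 x=0 v=1 n0=1
  Δ1: clk:0→1
  Δ2: u:0→1, n2:0→1
  (2Δ to stable)

4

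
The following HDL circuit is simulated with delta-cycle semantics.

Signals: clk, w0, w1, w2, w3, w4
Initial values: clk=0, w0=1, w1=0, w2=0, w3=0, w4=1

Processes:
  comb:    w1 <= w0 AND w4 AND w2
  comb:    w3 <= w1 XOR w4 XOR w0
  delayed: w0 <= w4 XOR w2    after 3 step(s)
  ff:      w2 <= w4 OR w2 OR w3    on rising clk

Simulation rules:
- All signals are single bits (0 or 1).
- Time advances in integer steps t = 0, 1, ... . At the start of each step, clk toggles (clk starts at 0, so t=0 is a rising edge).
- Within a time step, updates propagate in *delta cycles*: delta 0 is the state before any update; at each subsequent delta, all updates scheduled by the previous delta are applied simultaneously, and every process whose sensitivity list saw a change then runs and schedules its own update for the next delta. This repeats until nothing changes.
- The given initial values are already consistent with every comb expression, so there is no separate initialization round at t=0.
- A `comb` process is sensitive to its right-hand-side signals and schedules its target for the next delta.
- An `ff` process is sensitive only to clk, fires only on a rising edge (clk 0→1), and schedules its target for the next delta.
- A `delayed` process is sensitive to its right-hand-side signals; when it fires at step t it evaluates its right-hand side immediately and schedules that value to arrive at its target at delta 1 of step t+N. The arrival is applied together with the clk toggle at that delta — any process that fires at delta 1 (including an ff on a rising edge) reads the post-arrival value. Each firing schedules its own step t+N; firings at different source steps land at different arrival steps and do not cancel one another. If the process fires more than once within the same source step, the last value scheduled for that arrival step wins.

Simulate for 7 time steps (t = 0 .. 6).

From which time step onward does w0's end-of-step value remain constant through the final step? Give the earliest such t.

[bits: clk,w2,w1,w0,w4,w3]
t=0: Δ0=000110 Δ1=100110 Δ2=110110 Δ3=111110 Δ4=111111 | 4Δ
t=1: Δ0=111111 Δ1=011111 | 1Δ
t=2: Δ0=011111 Δ1=111111 | 1Δ
t=3: Δ0=111111 Δ1=011011 Δ2=010010 Δ3=010011 | 3Δ
t=4: Δ0=010011 Δ1=110011 | 1Δ
t=5: Δ0=110011 Δ1=010011 | 1Δ
t=6: Δ0=010011 Δ1=110011 | 1Δ

3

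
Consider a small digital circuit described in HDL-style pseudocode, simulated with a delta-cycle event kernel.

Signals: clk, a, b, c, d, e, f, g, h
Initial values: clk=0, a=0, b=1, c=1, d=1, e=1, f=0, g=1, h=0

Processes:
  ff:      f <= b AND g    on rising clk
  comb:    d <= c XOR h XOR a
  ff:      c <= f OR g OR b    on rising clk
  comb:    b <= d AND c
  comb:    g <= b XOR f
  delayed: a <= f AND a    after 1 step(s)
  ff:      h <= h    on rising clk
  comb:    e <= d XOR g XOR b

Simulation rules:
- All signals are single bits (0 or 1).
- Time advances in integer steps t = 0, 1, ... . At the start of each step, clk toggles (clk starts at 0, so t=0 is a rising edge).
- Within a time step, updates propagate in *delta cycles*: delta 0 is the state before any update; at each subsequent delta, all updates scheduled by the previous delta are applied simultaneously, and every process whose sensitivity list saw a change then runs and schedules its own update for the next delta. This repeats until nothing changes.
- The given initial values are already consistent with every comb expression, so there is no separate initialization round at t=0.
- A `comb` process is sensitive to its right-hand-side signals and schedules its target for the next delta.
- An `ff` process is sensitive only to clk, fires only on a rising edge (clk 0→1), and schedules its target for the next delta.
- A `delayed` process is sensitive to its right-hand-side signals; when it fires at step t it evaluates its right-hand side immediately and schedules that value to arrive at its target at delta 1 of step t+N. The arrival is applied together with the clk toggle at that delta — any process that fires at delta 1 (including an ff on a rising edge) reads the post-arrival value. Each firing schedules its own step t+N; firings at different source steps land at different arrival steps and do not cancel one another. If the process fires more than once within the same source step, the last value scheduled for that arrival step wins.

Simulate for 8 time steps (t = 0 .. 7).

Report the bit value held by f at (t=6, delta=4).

t0.Δ0 h=0 f=0 e=1 clk=0 c=1 b=1 g=1 d=1 a=0
t0.Δ1 h=0 f=0 e=1 clk=1 c=1 b=1 g=1 d=1 a=0
t0.Δ2 h=0 f=1 e=1 clk=1 c=1 b=1 g=1 d=1 a=0
t0.Δ3 h=0 f=1 e=1 clk=1 c=1 b=1 g=0 d=1 a=0
t0.Δ4 h=0 f=1 e=0 clk=1 c=1 b=1 g=0 d=1 a=0
t1.Δ0 h=0 f=1 e=0 clk=1 c=1 b=1 g=0 d=1 a=0
t1.Δ1 h=0 f=1 e=0 clk=0 c=1 b=1 g=0 d=1 a=0
t2.Δ0 h=0 f=1 e=0 clk=0 c=1 b=1 g=0 d=1 a=0
t2.Δ1 h=0 f=1 e=0 clk=1 c=1 b=1 g=0 d=1 a=0
t2.Δ2 h=0 f=0 e=0 clk=1 c=1 b=1 g=0 d=1 a=0
t2.Δ3 h=0 f=0 e=0 clk=1 c=1 b=1 g=1 d=1 a=0
t2.Δ4 h=0 f=0 e=1 clk=1 c=1 b=1 g=1 d=1 a=0
t3.Δ0 h=0 f=0 e=1 clk=1 c=1 b=1 g=1 d=1 a=0
t3.Δ1 h=0 f=0 e=1 clk=0 c=1 b=1 g=1 d=1 a=0
t4.Δ0 h=0 f=0 e=1 clk=0 c=1 b=1 g=1 d=1 a=0
t4.Δ1 h=0 f=0 e=1 clk=1 c=1 b=1 g=1 d=1 a=0
t4.Δ2 h=0 f=1 e=1 clk=1 c=1 b=1 g=1 d=1 a=0
t4.Δ3 h=0 f=1 e=1 clk=1 c=1 b=1 g=0 d=1 a=0
t4.Δ4 h=0 f=1 e=0 clk=1 c=1 b=1 g=0 d=1 a=0
t5.Δ0 h=0 f=1 e=0 clk=1 c=1 b=1 g=0 d=1 a=0
t5.Δ1 h=0 f=1 e=0 clk=0 c=1 b=1 g=0 d=1 a=0
t6.Δ0 h=0 f=1 e=0 clk=0 c=1 b=1 g=0 d=1 a=0
t6.Δ1 h=0 f=1 e=0 clk=1 c=1 b=1 g=0 d=1 a=0
t6.Δ2 h=0 f=0 e=0 clk=1 c=1 b=1 g=0 d=1 a=0
t6.Δ3 h=0 f=0 e=0 clk=1 c=1 b=1 g=1 d=1 a=0
t6.Δ4 h=0 f=0 e=1 clk=1 c=1 b=1 g=1 d=1 a=0
t7.Δ0 h=0 f=0 e=1 clk=1 c=1 b=1 g=1 d=1 a=0
t7.Δ1 h=0 f=0 e=1 clk=0 c=1 b=1 g=1 d=1 a=0

0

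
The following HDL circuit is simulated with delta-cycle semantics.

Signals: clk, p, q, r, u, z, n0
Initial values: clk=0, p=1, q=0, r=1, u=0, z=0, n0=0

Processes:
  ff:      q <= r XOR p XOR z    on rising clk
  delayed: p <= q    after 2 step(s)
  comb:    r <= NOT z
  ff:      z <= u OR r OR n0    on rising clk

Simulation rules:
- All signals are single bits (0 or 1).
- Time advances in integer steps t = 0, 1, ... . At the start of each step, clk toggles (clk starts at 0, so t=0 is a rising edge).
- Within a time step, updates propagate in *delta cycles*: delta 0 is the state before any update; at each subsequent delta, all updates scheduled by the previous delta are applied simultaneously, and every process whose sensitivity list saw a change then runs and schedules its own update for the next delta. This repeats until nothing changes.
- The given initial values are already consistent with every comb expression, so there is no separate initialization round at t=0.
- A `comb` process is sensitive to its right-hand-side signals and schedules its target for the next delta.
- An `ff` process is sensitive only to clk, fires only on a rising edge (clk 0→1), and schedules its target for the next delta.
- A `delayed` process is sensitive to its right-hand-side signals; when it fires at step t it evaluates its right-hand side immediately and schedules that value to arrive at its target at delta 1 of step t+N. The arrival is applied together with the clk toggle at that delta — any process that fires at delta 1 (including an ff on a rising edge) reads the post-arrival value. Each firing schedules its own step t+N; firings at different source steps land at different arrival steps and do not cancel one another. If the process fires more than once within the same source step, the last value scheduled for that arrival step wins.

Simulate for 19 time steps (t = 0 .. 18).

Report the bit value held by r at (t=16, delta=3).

0

t=0 Δ0: q=0 n0=0 z=0 clk=0 p=1 u=0 r=1
  Δ1: clk:0→1
  Δ2: z:0→1
  Δ3: r:1→0
  (3Δ to stable)
t=1 Δ0: q=0 n0=0 z=1 clk=1 p=1 u=0 r=0
  Δ1: clk:1→0
  (1Δ to stable)
t=2 Δ0: q=0 n0=0 z=1 clk=0 p=1 u=0 r=0
  Δ1: clk:0→1
  Δ2: z:1→0
  Δ3: r:0→1
  (3Δ to stable)
t=3 Δ0: q=0 n0=0 z=0 clk=1 p=1 u=0 r=1
  Δ1: clk:1→0
  (1Δ to stable)
t=4 Δ0: q=0 n0=0 z=0 clk=0 p=1 u=0 r=1
  Δ1: clk:0→1
  Δ2: z:0→1
  Δ3: r:1→0
  (3Δ to stable)
t=5 Δ0: q=0 n0=0 z=1 clk=1 p=1 u=0 r=0
  Δ1: clk:1→0
  (1Δ to stable)
t=6 Δ0: q=0 n0=0 z=1 clk=0 p=1 u=0 r=0
  Δ1: clk:0→1
  Δ2: z:1→0
  Δ3: r:0→1
  (3Δ to stable)
t=7 Δ0: q=0 n0=0 z=0 clk=1 p=1 u=0 r=1
  Δ1: clk:1→0
  (1Δ to stable)
t=8 Δ0: q=0 n0=0 z=0 clk=0 p=1 u=0 r=1
  Δ1: clk:0→1
  Δ2: z:0→1
  Δ3: r:1→0
  (3Δ to stable)
t=9 Δ0: q=0 n0=0 z=1 clk=1 p=1 u=0 r=0
  Δ1: clk:1→0
  (1Δ to stable)
t=10 Δ0: q=0 n0=0 z=1 clk=0 p=1 u=0 r=0
  Δ1: clk:0→1
  Δ2: z:1→0
  Δ3: r:0→1
  (3Δ to stable)
t=11 Δ0: q=0 n0=0 z=0 clk=1 p=1 u=0 r=1
  Δ1: clk:1→0
  (1Δ to stable)
t=12 Δ0: q=0 n0=0 z=0 clk=0 p=1 u=0 r=1
  Δ1: clk:0→1
  Δ2: z:0→1
  Δ3: r:1→0
  (3Δ to stable)
t=13 Δ0: q=0 n0=0 z=1 clk=1 p=1 u=0 r=0
  Δ1: clk:1→0
  (1Δ to stable)
t=14 Δ0: q=0 n0=0 z=1 clk=0 p=1 u=0 r=0
  Δ1: clk:0→1
  Δ2: z:1→0
  Δ3: r:0→1
  (3Δ to stable)
t=15 Δ0: q=0 n0=0 z=0 clk=1 p=1 u=0 r=1
  Δ1: clk:1→0
  (1Δ to stable)
t=16 Δ0: q=0 n0=0 z=0 clk=0 p=1 u=0 r=1
  Δ1: clk:0→1
  Δ2: z:0→1
  Δ3: r:1→0
  (3Δ to stable)
t=17 Δ0: q=0 n0=0 z=1 clk=1 p=1 u=0 r=0
  Δ1: clk:1→0
  (1Δ to stable)
t=18 Δ0: q=0 n0=0 z=1 clk=0 p=1 u=0 r=0
  Δ1: clk:0→1
  Δ2: z:1→0
  Δ3: r:0→1
  (3Δ to stable)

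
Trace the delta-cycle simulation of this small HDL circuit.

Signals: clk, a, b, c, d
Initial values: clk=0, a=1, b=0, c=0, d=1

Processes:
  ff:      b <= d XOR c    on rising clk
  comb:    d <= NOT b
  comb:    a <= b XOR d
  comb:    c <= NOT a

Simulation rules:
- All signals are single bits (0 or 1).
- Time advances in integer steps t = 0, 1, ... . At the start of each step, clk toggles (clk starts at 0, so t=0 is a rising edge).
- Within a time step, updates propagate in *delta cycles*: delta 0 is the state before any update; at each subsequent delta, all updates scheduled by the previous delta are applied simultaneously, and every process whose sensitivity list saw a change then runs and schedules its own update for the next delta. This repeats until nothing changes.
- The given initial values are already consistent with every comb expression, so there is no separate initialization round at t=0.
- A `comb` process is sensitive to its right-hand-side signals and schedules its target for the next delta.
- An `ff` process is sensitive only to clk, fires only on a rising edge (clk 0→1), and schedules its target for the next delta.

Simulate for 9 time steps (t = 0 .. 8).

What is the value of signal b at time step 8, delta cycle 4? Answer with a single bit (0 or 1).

t0.Δ0 b=0 c=0 a=1 clk=0 d=1
t0.Δ1 b=0 c=0 a=1 clk=1 d=1
t0.Δ2 b=1 c=0 a=1 clk=1 d=1
t0.Δ3 b=1 c=0 a=0 clk=1 d=0
t0.Δ4 b=1 c=1 a=1 clk=1 d=0
t0.Δ5 b=1 c=0 a=1 clk=1 d=0
t1.Δ0 b=1 c=0 a=1 clk=1 d=0
t1.Δ1 b=1 c=0 a=1 clk=0 d=0
t2.Δ0 b=1 c=0 a=1 clk=0 d=0
t2.Δ1 b=1 c=0 a=1 clk=1 d=0
t2.Δ2 b=0 c=0 a=1 clk=1 d=0
t2.Δ3 b=0 c=0 a=0 clk=1 d=1
t2.Δ4 b=0 c=1 a=1 clk=1 d=1
t2.Δ5 b=0 c=0 a=1 clk=1 d=1
t3.Δ0 b=0 c=0 a=1 clk=1 d=1
t3.Δ1 b=0 c=0 a=1 clk=0 d=1
t4.Δ0 b=0 c=0 a=1 clk=0 d=1
t4.Δ1 b=0 c=0 a=1 clk=1 d=1
t4.Δ2 b=1 c=0 a=1 clk=1 d=1
t4.Δ3 b=1 c=0 a=0 clk=1 d=0
t4.Δ4 b=1 c=1 a=1 clk=1 d=0
t4.Δ5 b=1 c=0 a=1 clk=1 d=0
t5.Δ0 b=1 c=0 a=1 clk=1 d=0
t5.Δ1 b=1 c=0 a=1 clk=0 d=0
t6.Δ0 b=1 c=0 a=1 clk=0 d=0
t6.Δ1 b=1 c=0 a=1 clk=1 d=0
t6.Δ2 b=0 c=0 a=1 clk=1 d=0
t6.Δ3 b=0 c=0 a=0 clk=1 d=1
t6.Δ4 b=0 c=1 a=1 clk=1 d=1
t6.Δ5 b=0 c=0 a=1 clk=1 d=1
t7.Δ0 b=0 c=0 a=1 clk=1 d=1
t7.Δ1 b=0 c=0 a=1 clk=0 d=1
t8.Δ0 b=0 c=0 a=1 clk=0 d=1
t8.Δ1 b=0 c=0 a=1 clk=1 d=1
t8.Δ2 b=1 c=0 a=1 clk=1 d=1
t8.Δ3 b=1 c=0 a=0 clk=1 d=0
t8.Δ4 b=1 c=1 a=1 clk=1 d=0
t8.Δ5 b=1 c=0 a=1 clk=1 d=0

1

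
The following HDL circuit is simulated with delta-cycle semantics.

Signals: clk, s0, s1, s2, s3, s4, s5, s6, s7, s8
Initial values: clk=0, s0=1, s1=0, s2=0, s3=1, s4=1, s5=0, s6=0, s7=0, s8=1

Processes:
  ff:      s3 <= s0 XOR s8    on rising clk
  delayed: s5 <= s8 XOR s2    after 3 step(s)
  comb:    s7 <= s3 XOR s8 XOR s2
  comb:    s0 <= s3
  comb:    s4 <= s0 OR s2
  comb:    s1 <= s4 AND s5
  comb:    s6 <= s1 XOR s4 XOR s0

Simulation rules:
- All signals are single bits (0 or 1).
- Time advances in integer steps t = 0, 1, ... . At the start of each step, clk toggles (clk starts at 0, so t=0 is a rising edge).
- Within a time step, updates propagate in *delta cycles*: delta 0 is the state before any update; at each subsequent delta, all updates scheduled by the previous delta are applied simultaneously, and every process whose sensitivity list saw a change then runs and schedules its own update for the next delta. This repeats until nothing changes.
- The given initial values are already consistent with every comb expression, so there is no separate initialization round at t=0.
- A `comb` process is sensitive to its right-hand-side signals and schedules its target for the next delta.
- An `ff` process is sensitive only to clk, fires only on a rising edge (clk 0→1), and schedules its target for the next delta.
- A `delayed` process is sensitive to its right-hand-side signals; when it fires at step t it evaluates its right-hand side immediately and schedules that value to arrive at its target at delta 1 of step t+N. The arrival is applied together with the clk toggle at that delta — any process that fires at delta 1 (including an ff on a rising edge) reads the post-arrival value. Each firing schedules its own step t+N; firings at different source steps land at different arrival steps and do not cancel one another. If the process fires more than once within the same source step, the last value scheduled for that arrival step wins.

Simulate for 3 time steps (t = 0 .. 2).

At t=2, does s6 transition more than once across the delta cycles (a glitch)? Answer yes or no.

yes

t0.Δ0 s7=0 s5=0 s0=1 s6=0 s1=0 clk=0 s8=1 s3=1 s4=1 s2=0
t0.Δ1 s7=0 s5=0 s0=1 s6=0 s1=0 clk=1 s8=1 s3=1 s4=1 s2=0
t0.Δ2 s7=0 s5=0 s0=1 s6=0 s1=0 clk=1 s8=1 s3=0 s4=1 s2=0
t0.Δ3 s7=1 s5=0 s0=0 s6=0 s1=0 clk=1 s8=1 s3=0 s4=1 s2=0
t0.Δ4 s7=1 s5=0 s0=0 s6=1 s1=0 clk=1 s8=1 s3=0 s4=0 s2=0
t0.Δ5 s7=1 s5=0 s0=0 s6=0 s1=0 clk=1 s8=1 s3=0 s4=0 s2=0
t1.Δ0 s7=1 s5=0 s0=0 s6=0 s1=0 clk=1 s8=1 s3=0 s4=0 s2=0
t1.Δ1 s7=1 s5=0 s0=0 s6=0 s1=0 clk=0 s8=1 s3=0 s4=0 s2=0
t2.Δ0 s7=1 s5=0 s0=0 s6=0 s1=0 clk=0 s8=1 s3=0 s4=0 s2=0
t2.Δ1 s7=1 s5=0 s0=0 s6=0 s1=0 clk=1 s8=1 s3=0 s4=0 s2=0
t2.Δ2 s7=1 s5=0 s0=0 s6=0 s1=0 clk=1 s8=1 s3=1 s4=0 s2=0
t2.Δ3 s7=0 s5=0 s0=1 s6=0 s1=0 clk=1 s8=1 s3=1 s4=0 s2=0
t2.Δ4 s7=0 s5=0 s0=1 s6=1 s1=0 clk=1 s8=1 s3=1 s4=1 s2=0
t2.Δ5 s7=0 s5=0 s0=1 s6=0 s1=0 clk=1 s8=1 s3=1 s4=1 s2=0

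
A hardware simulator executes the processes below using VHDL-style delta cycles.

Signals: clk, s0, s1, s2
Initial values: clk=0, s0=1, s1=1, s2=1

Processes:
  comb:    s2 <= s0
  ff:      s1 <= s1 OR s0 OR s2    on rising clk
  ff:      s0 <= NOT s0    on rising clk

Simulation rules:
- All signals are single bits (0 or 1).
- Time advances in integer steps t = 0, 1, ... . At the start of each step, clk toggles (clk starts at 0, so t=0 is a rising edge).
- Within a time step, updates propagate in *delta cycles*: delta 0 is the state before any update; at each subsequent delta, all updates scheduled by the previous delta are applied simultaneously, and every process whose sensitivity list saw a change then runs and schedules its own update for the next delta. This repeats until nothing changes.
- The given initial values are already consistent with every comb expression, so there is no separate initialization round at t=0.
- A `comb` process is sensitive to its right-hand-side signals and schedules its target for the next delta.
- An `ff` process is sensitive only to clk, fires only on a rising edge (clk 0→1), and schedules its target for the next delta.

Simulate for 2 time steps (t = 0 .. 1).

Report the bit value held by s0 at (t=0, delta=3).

[bits: clk,s0,s1,s2]
t=0: Δ0=0111 Δ1=1111 Δ2=1011 Δ3=1010 | 3Δ
t=1: Δ0=1010 Δ1=0010 | 1Δ

0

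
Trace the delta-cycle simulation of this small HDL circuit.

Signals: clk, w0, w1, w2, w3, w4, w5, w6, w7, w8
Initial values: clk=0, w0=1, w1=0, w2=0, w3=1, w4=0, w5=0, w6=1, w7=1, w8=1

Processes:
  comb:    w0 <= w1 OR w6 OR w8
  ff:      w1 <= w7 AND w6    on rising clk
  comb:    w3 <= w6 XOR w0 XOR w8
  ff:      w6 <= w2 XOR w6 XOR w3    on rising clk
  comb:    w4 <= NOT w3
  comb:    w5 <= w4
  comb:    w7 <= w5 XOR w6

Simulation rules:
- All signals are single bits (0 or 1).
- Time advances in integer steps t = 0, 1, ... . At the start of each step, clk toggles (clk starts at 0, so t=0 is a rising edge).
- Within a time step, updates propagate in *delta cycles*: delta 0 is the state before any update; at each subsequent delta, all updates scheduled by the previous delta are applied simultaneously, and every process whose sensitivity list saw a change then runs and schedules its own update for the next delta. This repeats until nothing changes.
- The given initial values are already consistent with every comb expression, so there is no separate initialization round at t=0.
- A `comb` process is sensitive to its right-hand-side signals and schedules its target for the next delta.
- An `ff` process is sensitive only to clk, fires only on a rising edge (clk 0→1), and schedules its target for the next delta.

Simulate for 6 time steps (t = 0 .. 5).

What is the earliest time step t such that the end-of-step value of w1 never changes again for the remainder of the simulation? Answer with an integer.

2

[bits: w1,w2,w8,w6,w3,w5,clk,w0,w4,w7]
t=0: Δ0=0011100101 Δ1=0011101101 Δ2=1010101101 Δ3=1010001100 Δ4=1010001110 Δ5=1010011110 Δ6=1010011111 | 6Δ
t=1: Δ0=1010011111 Δ1=1010010111 | 1Δ
t=2: Δ0=1010010111 Δ1=1010011111 Δ2=0010011111 | 2Δ
t=3: Δ0=0010011111 Δ1=0010010111 | 1Δ
t=4: Δ0=0010010111 Δ1=0010011111 | 1Δ
t=5: Δ0=0010011111 Δ1=0010010111 | 1Δ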